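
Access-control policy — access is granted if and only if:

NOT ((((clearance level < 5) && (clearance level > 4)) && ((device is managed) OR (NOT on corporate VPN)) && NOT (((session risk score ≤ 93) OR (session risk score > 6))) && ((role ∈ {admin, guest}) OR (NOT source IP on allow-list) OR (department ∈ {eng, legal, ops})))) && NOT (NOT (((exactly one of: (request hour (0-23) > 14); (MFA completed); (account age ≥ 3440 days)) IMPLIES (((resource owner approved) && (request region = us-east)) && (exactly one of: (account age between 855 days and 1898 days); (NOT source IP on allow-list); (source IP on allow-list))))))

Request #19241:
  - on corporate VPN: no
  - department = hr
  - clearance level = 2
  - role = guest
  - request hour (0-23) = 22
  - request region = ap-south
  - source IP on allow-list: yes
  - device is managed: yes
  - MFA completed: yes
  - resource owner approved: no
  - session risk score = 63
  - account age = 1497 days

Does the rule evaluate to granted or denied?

Granted

Atomic conditions:
  clearance level < 5: 2 < 5 is true
  clearance level > 4: 2 > 4 is false
  device is managed: yes → true
  NOT on corporate VPN: no → true
  session risk score ≤ 93: 63 ≤ 93 is true
  session risk score > 6: 63 > 6 is true
  role ∈ {admin, guest}: guest is in the set → true
  NOT source IP on allow-list: yes → false
  department ∈ {eng, legal, ops}: hr is not in the set → false
  request hour (0-23) > 14: 22 > 14 is true
  MFA completed: yes → true
  account age ≥ 3440 days: 1497 ≥ 3440 is false
  resource owner approved: no → false
  request region = us-east: ap-south == us-east is false
  account age between 855 days and 1898 days: 1497 in [855, 1898] is true
  source IP on allow-list: yes → true
Combine:
[1.1.1] true AND false = false
[1.1.2] true OR true = true
[1.1.3.1] true OR true = true
[1.1.3] NOT true = false
[1.1.4] true OR false OR false = true
[1.1] false AND true AND false AND true = false
[1] NOT false = true
[2.1.1.1] exactly-one(true, true, false) = false
[2.1.1.2.1] false AND false = false
[2.1.1.2.2] exactly-one(true, false, true) = false
[2.1.1.2] false AND false = false
[2.1.1] false → false (antecedent false ⇒ implication holds) = true
[2.1] NOT true = false
[2] NOT false = true
[root] true AND true = true
Overall: true → granted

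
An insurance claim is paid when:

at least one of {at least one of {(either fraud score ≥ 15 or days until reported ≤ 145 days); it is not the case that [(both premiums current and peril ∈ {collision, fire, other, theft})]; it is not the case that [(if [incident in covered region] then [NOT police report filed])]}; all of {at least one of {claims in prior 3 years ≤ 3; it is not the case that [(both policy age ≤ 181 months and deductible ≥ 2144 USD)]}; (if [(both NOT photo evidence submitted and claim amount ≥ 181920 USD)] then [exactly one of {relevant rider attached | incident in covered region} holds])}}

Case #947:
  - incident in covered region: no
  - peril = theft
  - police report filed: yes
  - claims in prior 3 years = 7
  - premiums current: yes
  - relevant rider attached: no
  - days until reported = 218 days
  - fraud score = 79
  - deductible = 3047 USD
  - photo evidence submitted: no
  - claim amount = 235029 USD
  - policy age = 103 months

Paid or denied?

Atomic conditions:
  fraud score ≥ 15: 79 ≥ 15 is true
  days until reported ≤ 145 days: 218 ≤ 145 is false
  premiums current: yes → true
  peril ∈ {collision, fire, other, theft}: theft is in the set → true
  incident in covered region: no → false
  NOT police report filed: yes → false
  claims in prior 3 years ≤ 3: 7 ≤ 3 is false
  policy age ≤ 181 months: 103 ≤ 181 is true
  deductible ≥ 2144 USD: 3047 ≥ 2144 is true
  NOT photo evidence submitted: no → true
  claim amount ≥ 181920 USD: 235029 ≥ 181920 is true
  relevant rider attached: no → false
Combine:
[1.1] true OR false = true
[1.2.1] true AND true = true
[1.2] NOT true = false
[1.3.1] false → false (antecedent false ⇒ implication holds) = true
[1.3] NOT true = false
[1] true OR false OR false = true
[2.1.2.1] true AND true = true
[2.1.2] NOT true = false
[2.1] false OR false = false
[2.2.1] true AND true = true
[2.2.2] exactly-one(false, false) = false
[2.2] true → false = false
[2] false AND false = false
[root] true OR false = true
Overall: true → paid

Paid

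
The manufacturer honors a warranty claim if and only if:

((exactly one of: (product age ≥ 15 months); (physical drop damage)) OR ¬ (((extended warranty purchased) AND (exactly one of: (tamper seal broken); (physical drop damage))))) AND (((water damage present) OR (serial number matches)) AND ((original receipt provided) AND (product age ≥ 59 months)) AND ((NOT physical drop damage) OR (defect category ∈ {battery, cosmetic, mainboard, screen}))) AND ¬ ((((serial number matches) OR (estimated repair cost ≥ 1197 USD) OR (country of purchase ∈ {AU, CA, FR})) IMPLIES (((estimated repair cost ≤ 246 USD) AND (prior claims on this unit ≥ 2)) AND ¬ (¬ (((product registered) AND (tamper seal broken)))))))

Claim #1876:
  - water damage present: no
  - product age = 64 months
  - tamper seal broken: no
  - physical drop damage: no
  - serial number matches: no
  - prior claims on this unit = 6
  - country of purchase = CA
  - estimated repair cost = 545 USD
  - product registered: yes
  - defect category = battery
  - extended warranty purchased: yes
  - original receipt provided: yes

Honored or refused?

Atomic conditions:
  product age ≥ 15 months: 64 ≥ 15 is true
  physical drop damage: no → false
  extended warranty purchased: yes → true
  tamper seal broken: no → false
  water damage present: no → false
  serial number matches: no → false
  original receipt provided: yes → true
  product age ≥ 59 months: 64 ≥ 59 is true
  NOT physical drop damage: no → true
  defect category ∈ {battery, cosmetic, mainboard, screen}: battery is in the set → true
  estimated repair cost ≥ 1197 USD: 545 ≥ 1197 is false
  country of purchase ∈ {AU, CA, FR}: CA is in the set → true
  estimated repair cost ≤ 246 USD: 545 ≤ 246 is false
  prior claims on this unit ≥ 2: 6 ≥ 2 is true
  product registered: yes → true
Combine:
[1.1] exactly-one(true, false) = true
[1.2.1.2] exactly-one(false, false) = false
[1.2.1] true AND false = false
[1.2] NOT false = true
[1] true OR true = true
[2.1] false OR false = false
[2.2] true AND true = true
[2.3] true OR true = true
[2] false AND true AND true = false
[3.1.1] false OR false OR true = true
[3.1.2.1] false AND true = false
[3.1.2.2.1.1] true AND false = false
[3.1.2.2.1] NOT false = true
[3.1.2.2] NOT true = false
[3.1.2] false AND false = false
[3.1] true → false = false
[3] NOT false = true
[root] true AND false AND true = false
Overall: false → refused

Refused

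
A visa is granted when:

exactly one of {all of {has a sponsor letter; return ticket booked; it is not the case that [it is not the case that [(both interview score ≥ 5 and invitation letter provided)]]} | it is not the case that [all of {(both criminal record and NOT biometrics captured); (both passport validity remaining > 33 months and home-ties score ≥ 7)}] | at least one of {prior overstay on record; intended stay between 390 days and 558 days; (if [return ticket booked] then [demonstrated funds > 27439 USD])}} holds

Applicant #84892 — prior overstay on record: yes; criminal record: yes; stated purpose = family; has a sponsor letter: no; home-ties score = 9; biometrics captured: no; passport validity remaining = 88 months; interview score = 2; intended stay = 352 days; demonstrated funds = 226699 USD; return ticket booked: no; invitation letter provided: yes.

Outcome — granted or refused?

Granted

Atomic conditions:
  has a sponsor letter: no → false
  return ticket booked: no → false
  interview score ≥ 5: 2 ≥ 5 is false
  invitation letter provided: yes → true
  criminal record: yes → true
  NOT biometrics captured: no → true
  passport validity remaining > 33 months: 88 > 33 is true
  home-ties score ≥ 7: 9 ≥ 7 is true
  prior overstay on record: yes → true
  intended stay between 390 days and 558 days: 352 in [390, 558] is false
  demonstrated funds > 27439 USD: 226699 > 27439 is true
Combine:
[1.3.1.1] false AND true = false
[1.3.1] NOT false = true
[1.3] NOT true = false
[1] false AND false AND false = false
[2.1.1] true AND true = true
[2.1.2] true AND true = true
[2.1] true AND true = true
[2] NOT true = false
[3.3] false → true (antecedent false ⇒ implication holds) = true
[3] true OR false OR true = true
[root] exactly-one(false, false, true) = true
Overall: true → granted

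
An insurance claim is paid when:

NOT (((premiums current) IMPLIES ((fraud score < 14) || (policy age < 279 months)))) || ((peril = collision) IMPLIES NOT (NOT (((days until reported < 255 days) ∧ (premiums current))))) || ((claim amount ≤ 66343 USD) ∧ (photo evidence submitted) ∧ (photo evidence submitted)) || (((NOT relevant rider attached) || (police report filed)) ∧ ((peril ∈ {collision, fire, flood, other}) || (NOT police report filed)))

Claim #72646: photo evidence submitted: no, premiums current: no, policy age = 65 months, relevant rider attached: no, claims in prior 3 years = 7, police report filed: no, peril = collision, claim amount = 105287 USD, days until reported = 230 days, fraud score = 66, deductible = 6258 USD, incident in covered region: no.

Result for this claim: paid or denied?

Paid

Atomic conditions:
  premiums current: no → false
  fraud score < 14: 66 < 14 is false
  policy age < 279 months: 65 < 279 is true
  peril = collision: collision == collision is true
  days until reported < 255 days: 230 < 255 is true
  claim amount ≤ 66343 USD: 105287 ≤ 66343 is false
  photo evidence submitted: no → false
  NOT relevant rider attached: no → true
  police report filed: no → false
  peril ∈ {collision, fire, flood, other}: collision is in the set → true
  NOT police report filed: no → true
Combine:
[1.1.2] false OR true = true
[1.1] false → true (antecedent false ⇒ implication holds) = true
[1] NOT true = false
[2.2.1.1] true AND false = false
[2.2.1] NOT false = true
[2.2] NOT true = false
[2] true → false = false
[3] false AND false AND false = false
[4.1] true OR false = true
[4.2] true OR true = true
[4] true AND true = true
[root] false OR false OR false OR true = true
Overall: true → paid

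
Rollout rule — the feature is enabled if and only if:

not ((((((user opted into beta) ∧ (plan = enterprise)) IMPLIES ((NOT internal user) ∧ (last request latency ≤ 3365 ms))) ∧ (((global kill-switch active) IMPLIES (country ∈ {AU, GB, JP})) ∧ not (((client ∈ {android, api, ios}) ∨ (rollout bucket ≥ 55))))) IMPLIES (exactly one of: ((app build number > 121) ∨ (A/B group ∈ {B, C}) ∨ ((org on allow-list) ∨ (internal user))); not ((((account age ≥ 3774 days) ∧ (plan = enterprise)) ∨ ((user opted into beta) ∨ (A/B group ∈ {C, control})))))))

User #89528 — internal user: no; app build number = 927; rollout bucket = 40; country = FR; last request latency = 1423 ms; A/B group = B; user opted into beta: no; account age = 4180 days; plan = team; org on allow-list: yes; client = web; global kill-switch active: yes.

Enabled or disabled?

Atomic conditions:
  user opted into beta: no → false
  plan = enterprise: team == enterprise is false
  NOT internal user: no → true
  last request latency ≤ 3365 ms: 1423 ≤ 3365 is true
  global kill-switch active: yes → true
  country ∈ {AU, GB, JP}: FR is not in the set → false
  client ∈ {android, api, ios}: web is not in the set → false
  rollout bucket ≥ 55: 40 ≥ 55 is false
  app build number > 121: 927 > 121 is true
  A/B group ∈ {B, C}: B is in the set → true
  org on allow-list: yes → true
  internal user: no → false
  account age ≥ 3774 days: 4180 ≥ 3774 is true
  A/B group ∈ {C, control}: B is not in the set → false
Combine:
[1.1.1.1] false AND false = false
[1.1.1.2] true AND true = true
[1.1.1] false → true (antecedent false ⇒ implication holds) = true
[1.1.2.1] true → false = false
[1.1.2.2.1] false OR false = false
[1.1.2.2] NOT false = true
[1.1.2] false AND true = false
[1.1] true AND false = false
[1.2.1.3] true OR false = true
[1.2.1] true OR true OR true = true
[1.2.2.1.1] true AND false = false
[1.2.2.1.2] false OR false = false
[1.2.2.1] false OR false = false
[1.2.2] NOT false = true
[1.2] exactly-one(true, true) = false
[1] false → false (antecedent false ⇒ implication holds) = true
[root] NOT true = false
Overall: false → disabled

Disabled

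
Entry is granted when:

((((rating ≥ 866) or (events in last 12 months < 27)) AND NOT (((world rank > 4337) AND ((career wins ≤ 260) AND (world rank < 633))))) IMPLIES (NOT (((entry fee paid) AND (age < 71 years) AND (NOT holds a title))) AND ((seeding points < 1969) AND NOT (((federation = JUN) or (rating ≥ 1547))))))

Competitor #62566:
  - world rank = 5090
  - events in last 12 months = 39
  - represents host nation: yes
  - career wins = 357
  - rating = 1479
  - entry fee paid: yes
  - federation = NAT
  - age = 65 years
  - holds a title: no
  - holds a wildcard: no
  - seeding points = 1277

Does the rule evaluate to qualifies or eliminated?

Eliminated

Atomic conditions:
  rating ≥ 866: 1479 ≥ 866 is true
  events in last 12 months < 27: 39 < 27 is false
  world rank > 4337: 5090 > 4337 is true
  career wins ≤ 260: 357 ≤ 260 is false
  world rank < 633: 5090 < 633 is false
  entry fee paid: yes → true
  age < 71 years: 65 < 71 is true
  NOT holds a title: no → true
  seeding points < 1969: 1277 < 1969 is true
  federation = JUN: NAT == JUN is false
  rating ≥ 1547: 1479 ≥ 1547 is false
Combine:
[1.1] true OR false = true
[1.2.1.2] false AND false = false
[1.2.1] true AND false = false
[1.2] NOT false = true
[1] true AND true = true
[2.1.1] true AND true AND true = true
[2.1] NOT true = false
[2.2.2.1] false OR false = false
[2.2.2] NOT false = true
[2.2] true AND true = true
[2] false AND true = false
[root] true → false = false
Overall: false → eliminated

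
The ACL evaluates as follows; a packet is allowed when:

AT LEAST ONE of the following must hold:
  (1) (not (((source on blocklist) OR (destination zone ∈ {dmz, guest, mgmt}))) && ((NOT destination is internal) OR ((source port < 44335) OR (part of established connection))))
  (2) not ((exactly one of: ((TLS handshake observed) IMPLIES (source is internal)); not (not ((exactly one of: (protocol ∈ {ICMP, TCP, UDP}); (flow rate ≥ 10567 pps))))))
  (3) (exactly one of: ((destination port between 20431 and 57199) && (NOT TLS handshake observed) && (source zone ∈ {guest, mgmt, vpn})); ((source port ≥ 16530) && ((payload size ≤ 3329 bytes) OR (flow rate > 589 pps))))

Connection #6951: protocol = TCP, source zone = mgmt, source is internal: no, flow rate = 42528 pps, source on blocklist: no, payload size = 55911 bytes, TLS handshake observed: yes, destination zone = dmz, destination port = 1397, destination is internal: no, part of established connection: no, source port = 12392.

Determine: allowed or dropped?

Atomic conditions:
  source on blocklist: no → false
  destination zone ∈ {dmz, guest, mgmt}: dmz is in the set → true
  NOT destination is internal: no → true
  source port < 44335: 12392 < 44335 is true
  part of established connection: no → false
  TLS handshake observed: yes → true
  source is internal: no → false
  protocol ∈ {ICMP, TCP, UDP}: TCP is in the set → true
  flow rate ≥ 10567 pps: 42528 ≥ 10567 is true
  destination port between 20431 and 57199: 1397 in [20431, 57199] is false
  NOT TLS handshake observed: yes → false
  source zone ∈ {guest, mgmt, vpn}: mgmt is in the set → true
  source port ≥ 16530: 12392 ≥ 16530 is false
  payload size ≤ 3329 bytes: 55911 ≤ 3329 is false
  flow rate > 589 pps: 42528 > 589 is true
Combine:
[1.1.1] false OR true = true
[1.1] NOT true = false
[1.2.2] true OR false = true
[1.2] true OR true = true
[1] false AND true = false
[2.1.1] true → false = false
[2.1.2.1.1] exactly-one(true, true) = false
[2.1.2.1] NOT false = true
[2.1.2] NOT true = false
[2.1] exactly-one(false, false) = false
[2] NOT false = true
[3.1] false AND false AND true = false
[3.2.2] false OR true = true
[3.2] false AND true = false
[3] exactly-one(false, false) = false
[root] false OR true OR false = true
Overall: true → allowed

Allowed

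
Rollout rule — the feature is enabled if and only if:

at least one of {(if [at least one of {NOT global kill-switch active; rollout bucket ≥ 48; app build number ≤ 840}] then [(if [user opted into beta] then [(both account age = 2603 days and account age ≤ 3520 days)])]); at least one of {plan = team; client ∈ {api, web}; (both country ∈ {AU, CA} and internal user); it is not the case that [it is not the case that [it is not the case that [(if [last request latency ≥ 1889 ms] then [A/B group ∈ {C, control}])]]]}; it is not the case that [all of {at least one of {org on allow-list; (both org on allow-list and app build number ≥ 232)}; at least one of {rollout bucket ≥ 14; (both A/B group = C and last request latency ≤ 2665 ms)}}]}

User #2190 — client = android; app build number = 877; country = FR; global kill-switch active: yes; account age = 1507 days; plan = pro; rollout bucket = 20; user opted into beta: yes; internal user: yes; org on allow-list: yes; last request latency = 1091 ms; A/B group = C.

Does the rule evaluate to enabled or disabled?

Enabled

Atomic conditions:
  NOT global kill-switch active: yes → false
  rollout bucket ≥ 48: 20 ≥ 48 is false
  app build number ≤ 840: 877 ≤ 840 is false
  user opted into beta: yes → true
  account age = 2603 days: 1507 == 2603 is false
  account age ≤ 3520 days: 1507 ≤ 3520 is true
  plan = team: pro == team is false
  client ∈ {api, web}: android is not in the set → false
  country ∈ {AU, CA}: FR is not in the set → false
  internal user: yes → true
  last request latency ≥ 1889 ms: 1091 ≥ 1889 is false
  A/B group ∈ {C, control}: C is in the set → true
  org on allow-list: yes → true
  app build number ≥ 232: 877 ≥ 232 is true
  rollout bucket ≥ 14: 20 ≥ 14 is true
  A/B group = C: C == C is true
  last request latency ≤ 2665 ms: 1091 ≤ 2665 is true
Combine:
[1.1] false OR false OR false = false
[1.2.2] false AND true = false
[1.2] true → false = false
[1] false → false (antecedent false ⇒ implication holds) = true
[2.3] false AND true = false
[2.4.1.1.1] false → true (antecedent false ⇒ implication holds) = true
[2.4.1.1] NOT true = false
[2.4.1] NOT false = true
[2.4] NOT true = false
[2] false OR false OR false OR false = false
[3.1.1.2] true AND true = true
[3.1.1] true OR true = true
[3.1.2.2] true AND true = true
[3.1.2] true OR true = true
[3.1] true AND true = true
[3] NOT true = false
[root] true OR false OR false = true
Overall: true → enabled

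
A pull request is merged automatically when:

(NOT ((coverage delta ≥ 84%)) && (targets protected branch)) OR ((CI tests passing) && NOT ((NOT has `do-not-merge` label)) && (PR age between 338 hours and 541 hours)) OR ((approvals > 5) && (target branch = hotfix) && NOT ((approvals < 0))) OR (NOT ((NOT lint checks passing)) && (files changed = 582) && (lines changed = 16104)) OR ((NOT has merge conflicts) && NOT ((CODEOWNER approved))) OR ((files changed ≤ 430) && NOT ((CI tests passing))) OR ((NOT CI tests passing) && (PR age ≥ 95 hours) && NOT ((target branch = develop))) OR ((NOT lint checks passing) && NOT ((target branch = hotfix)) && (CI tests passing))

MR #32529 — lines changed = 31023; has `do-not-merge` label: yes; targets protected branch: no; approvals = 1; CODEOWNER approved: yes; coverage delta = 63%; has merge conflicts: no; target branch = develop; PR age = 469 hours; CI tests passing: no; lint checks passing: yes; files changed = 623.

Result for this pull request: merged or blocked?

Atomic conditions:
  coverage delta ≥ 84%: 63 ≥ 84 is false
  targets protected branch: no → false
  CI tests passing: no → false
  NOT has `do-not-merge` label: yes → false
  PR age between 338 hours and 541 hours: 469 in [338, 541] is true
  approvals > 5: 1 > 5 is false
  target branch = hotfix: develop == hotfix is false
  approvals < 0: 1 < 0 is false
  NOT lint checks passing: yes → false
  files changed = 582: 623 == 582 is false
  lines changed = 16104: 31023 == 16104 is false
  NOT has merge conflicts: no → true
  CODEOWNER approved: yes → true
  files changed ≤ 430: 623 ≤ 430 is false
  NOT CI tests passing: no → true
  PR age ≥ 95 hours: 469 ≥ 95 is true
  target branch = develop: develop == develop is true
Combine:
[1.1] NOT false = true
[1] true AND false = false
[2.2] NOT false = true
[2] false AND true AND true = false
[3.3] NOT false = true
[3] false AND false AND true = false
[4.1] NOT false = true
[4] true AND false AND false = false
[5.2] NOT true = false
[5] true AND false = false
[6.2] NOT false = true
[6] false AND true = false
[7.3] NOT true = false
[7] true AND true AND false = false
[8.2] NOT false = true
[8] false AND true AND false = false
[root] false OR false OR false OR false OR false OR false OR false OR false = false
Overall: false → blocked

Blocked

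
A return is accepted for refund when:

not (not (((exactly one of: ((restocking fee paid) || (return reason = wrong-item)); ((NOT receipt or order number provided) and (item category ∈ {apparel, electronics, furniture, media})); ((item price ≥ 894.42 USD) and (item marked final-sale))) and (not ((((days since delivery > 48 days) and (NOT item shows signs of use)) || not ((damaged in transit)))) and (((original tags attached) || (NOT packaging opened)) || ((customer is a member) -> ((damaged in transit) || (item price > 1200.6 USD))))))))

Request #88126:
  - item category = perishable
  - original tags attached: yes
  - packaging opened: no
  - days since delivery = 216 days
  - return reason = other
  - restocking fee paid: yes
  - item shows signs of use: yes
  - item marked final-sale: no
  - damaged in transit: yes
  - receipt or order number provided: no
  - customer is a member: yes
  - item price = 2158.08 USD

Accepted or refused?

Accepted

Atomic conditions:
  restocking fee paid: yes → true
  return reason = wrong-item: other == wrong-item is false
  NOT receipt or order number provided: no → true
  item category ∈ {apparel, electronics, furniture, media}: perishable is not in the set → false
  item price ≥ 894.42 USD: 2158.08 ≥ 894.42 is true
  item marked final-sale: no → false
  days since delivery > 48 days: 216 > 48 is true
  NOT item shows signs of use: yes → false
  damaged in transit: yes → true
  original tags attached: yes → true
  NOT packaging opened: no → true
  customer is a member: yes → true
  item price > 1200.6 USD: 2158.08 > 1200.6 is true
Combine:
[1.1.1.1] true OR false = true
[1.1.1.2] true AND false = false
[1.1.1.3] true AND false = false
[1.1.1] exactly-one(true, false, false) = true
[1.1.2.1.1.1] true AND false = false
[1.1.2.1.1.2] NOT true = false
[1.1.2.1.1] false OR false = false
[1.1.2.1] NOT false = true
[1.1.2.2.1] true OR true = true
[1.1.2.2.2.2] true OR true = true
[1.1.2.2.2] true → true = true
[1.1.2.2] true OR true = true
[1.1.2] true AND true = true
[1.1] true AND true = true
[1] NOT true = false
[root] NOT false = true
Overall: true → accepted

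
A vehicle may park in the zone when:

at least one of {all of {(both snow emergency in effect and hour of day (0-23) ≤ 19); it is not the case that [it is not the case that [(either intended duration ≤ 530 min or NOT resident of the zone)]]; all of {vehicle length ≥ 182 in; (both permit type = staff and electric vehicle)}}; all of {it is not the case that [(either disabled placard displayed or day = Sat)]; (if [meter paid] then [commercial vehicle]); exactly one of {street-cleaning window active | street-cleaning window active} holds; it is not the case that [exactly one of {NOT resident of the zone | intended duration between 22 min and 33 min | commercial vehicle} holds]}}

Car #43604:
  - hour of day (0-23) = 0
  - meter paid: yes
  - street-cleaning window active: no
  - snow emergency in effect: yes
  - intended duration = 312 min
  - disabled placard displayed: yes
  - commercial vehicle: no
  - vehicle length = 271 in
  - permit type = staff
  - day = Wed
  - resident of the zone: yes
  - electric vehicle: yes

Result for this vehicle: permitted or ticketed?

Permitted

Atomic conditions:
  snow emergency in effect: yes → true
  hour of day (0-23) ≤ 19: 0 ≤ 19 is true
  intended duration ≤ 530 min: 312 ≤ 530 is true
  NOT resident of the zone: yes → false
  vehicle length ≥ 182 in: 271 ≥ 182 is true
  permit type = staff: staff == staff is true
  electric vehicle: yes → true
  disabled placard displayed: yes → true
  day = Sat: Wed == Sat is false
  meter paid: yes → true
  commercial vehicle: no → false
  street-cleaning window active: no → false
  intended duration between 22 min and 33 min: 312 in [22, 33] is false
Combine:
[1.1] true AND true = true
[1.2.1.1] true OR false = true
[1.2.1] NOT true = false
[1.2] NOT false = true
[1.3.2] true AND true = true
[1.3] true AND true = true
[1] true AND true AND true = true
[2.1.1] true OR false = true
[2.1] NOT true = false
[2.2] true → false = false
[2.3] exactly-one(false, false) = false
[2.4.1] exactly-one(false, false, false) = false
[2.4] NOT false = true
[2] false AND false AND false AND true = false
[root] true OR false = true
Overall: true → permitted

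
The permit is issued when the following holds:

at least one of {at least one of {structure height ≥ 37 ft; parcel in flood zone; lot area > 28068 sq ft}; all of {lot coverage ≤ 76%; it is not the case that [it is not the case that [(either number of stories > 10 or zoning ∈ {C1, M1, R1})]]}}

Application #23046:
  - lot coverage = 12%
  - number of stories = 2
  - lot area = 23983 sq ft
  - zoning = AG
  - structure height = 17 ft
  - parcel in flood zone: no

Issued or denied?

Denied

Atomic conditions:
  structure height ≥ 37 ft: 17 ≥ 37 is false
  parcel in flood zone: no → false
  lot area > 28068 sq ft: 23983 > 28068 is false
  lot coverage ≤ 76%: 12 ≤ 76 is true
  number of stories > 10: 2 > 10 is false
  zoning ∈ {C1, M1, R1}: AG is not in the set → false
Combine:
[1] false OR false OR false = false
[2.2.1.1] false OR false = false
[2.2.1] NOT false = true
[2.2] NOT true = false
[2] true AND false = false
[root] false OR false = false
Overall: false → denied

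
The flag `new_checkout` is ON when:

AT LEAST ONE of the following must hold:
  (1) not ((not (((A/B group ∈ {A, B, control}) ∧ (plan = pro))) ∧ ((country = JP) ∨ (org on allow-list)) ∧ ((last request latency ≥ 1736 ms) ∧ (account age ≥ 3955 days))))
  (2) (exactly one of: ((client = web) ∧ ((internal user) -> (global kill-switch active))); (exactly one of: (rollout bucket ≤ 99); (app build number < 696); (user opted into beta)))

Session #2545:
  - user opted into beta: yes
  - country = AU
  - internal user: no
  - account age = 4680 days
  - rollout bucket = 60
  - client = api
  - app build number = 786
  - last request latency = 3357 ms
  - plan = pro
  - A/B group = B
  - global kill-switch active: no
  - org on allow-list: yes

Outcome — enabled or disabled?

Enabled

Atomic conditions:
  A/B group ∈ {A, B, control}: B is in the set → true
  plan = pro: pro == pro is true
  country = JP: AU == JP is false
  org on allow-list: yes → true
  last request latency ≥ 1736 ms: 3357 ≥ 1736 is true
  account age ≥ 3955 days: 4680 ≥ 3955 is true
  client = web: api == web is false
  internal user: no → false
  global kill-switch active: no → false
  rollout bucket ≤ 99: 60 ≤ 99 is true
  app build number < 696: 786 < 696 is false
  user opted into beta: yes → true
Combine:
[1.1.1.1] true AND true = true
[1.1.1] NOT true = false
[1.1.2] false OR true = true
[1.1.3] true AND true = true
[1.1] false AND true AND true = false
[1] NOT false = true
[2.1.2] false → false (antecedent false ⇒ implication holds) = true
[2.1] false AND true = false
[2.2] exactly-one(true, false, true) = false
[2] exactly-one(false, false) = false
[root] true OR false = true
Overall: true → enabled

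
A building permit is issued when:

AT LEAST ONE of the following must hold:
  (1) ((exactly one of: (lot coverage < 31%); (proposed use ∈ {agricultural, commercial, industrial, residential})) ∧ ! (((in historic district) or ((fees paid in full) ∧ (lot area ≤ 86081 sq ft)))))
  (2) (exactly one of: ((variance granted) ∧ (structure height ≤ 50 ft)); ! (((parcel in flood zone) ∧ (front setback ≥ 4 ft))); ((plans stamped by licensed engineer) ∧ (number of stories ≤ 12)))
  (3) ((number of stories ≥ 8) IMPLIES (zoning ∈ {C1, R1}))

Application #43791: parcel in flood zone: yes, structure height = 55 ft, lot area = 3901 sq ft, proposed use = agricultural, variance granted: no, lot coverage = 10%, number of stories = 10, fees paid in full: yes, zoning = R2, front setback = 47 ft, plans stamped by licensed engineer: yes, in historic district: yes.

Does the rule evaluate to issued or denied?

Issued

Atomic conditions:
  lot coverage < 31%: 10 < 31 is true
  proposed use ∈ {agricultural, commercial, industrial, residential}: agricultural is in the set → true
  in historic district: yes → true
  fees paid in full: yes → true
  lot area ≤ 86081 sq ft: 3901 ≤ 86081 is true
  variance granted: no → false
  structure height ≤ 50 ft: 55 ≤ 50 is false
  parcel in flood zone: yes → true
  front setback ≥ 4 ft: 47 ≥ 4 is true
  plans stamped by licensed engineer: yes → true
  number of stories ≤ 12: 10 ≤ 12 is true
  number of stories ≥ 8: 10 ≥ 8 is true
  zoning ∈ {C1, R1}: R2 is not in the set → false
Combine:
[1.1] exactly-one(true, true) = false
[1.2.1.2] true AND true = true
[1.2.1] true OR true = true
[1.2] NOT true = false
[1] false AND false = false
[2.1] false AND false = false
[2.2.1] true AND true = true
[2.2] NOT true = false
[2.3] true AND true = true
[2] exactly-one(false, false, true) = true
[3] true → false = false
[root] false OR true OR false = true
Overall: true → issued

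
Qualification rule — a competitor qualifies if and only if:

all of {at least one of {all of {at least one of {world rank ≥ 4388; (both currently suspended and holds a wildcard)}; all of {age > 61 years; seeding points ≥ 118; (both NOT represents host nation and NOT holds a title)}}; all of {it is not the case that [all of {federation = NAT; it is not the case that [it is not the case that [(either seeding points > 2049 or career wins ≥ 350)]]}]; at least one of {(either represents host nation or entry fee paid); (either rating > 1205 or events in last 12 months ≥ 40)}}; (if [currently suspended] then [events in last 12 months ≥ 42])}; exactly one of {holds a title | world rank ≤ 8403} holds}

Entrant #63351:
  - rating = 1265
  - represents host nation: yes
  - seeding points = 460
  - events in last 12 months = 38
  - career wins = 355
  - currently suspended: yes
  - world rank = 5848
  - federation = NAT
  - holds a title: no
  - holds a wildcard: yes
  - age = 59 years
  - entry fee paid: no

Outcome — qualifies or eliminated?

Atomic conditions:
  world rank ≥ 4388: 5848 ≥ 4388 is true
  currently suspended: yes → true
  holds a wildcard: yes → true
  age > 61 years: 59 > 61 is false
  seeding points ≥ 118: 460 ≥ 118 is true
  NOT represents host nation: yes → false
  NOT holds a title: no → true
  federation = NAT: NAT == NAT is true
  seeding points > 2049: 460 > 2049 is false
  career wins ≥ 350: 355 ≥ 350 is true
  represents host nation: yes → true
  entry fee paid: no → false
  rating > 1205: 1265 > 1205 is true
  events in last 12 months ≥ 40: 38 ≥ 40 is false
  events in last 12 months ≥ 42: 38 ≥ 42 is false
  holds a title: no → false
  world rank ≤ 8403: 5848 ≤ 8403 is true
Combine:
[1.1.1.2] true AND true = true
[1.1.1] true OR true = true
[1.1.2.3] false AND true = false
[1.1.2] false AND true AND false = false
[1.1] true AND false = false
[1.2.1.1.2.1.1] false OR true = true
[1.2.1.1.2.1] NOT true = false
[1.2.1.1.2] NOT false = true
[1.2.1.1] true AND true = true
[1.2.1] NOT true = false
[1.2.2.1] true OR false = true
[1.2.2.2] true OR false = true
[1.2.2] true OR true = true
[1.2] false AND true = false
[1.3] true → false = false
[1] false OR false OR false = false
[2] exactly-one(false, true) = true
[root] false AND true = false
Overall: false → eliminated

Eliminated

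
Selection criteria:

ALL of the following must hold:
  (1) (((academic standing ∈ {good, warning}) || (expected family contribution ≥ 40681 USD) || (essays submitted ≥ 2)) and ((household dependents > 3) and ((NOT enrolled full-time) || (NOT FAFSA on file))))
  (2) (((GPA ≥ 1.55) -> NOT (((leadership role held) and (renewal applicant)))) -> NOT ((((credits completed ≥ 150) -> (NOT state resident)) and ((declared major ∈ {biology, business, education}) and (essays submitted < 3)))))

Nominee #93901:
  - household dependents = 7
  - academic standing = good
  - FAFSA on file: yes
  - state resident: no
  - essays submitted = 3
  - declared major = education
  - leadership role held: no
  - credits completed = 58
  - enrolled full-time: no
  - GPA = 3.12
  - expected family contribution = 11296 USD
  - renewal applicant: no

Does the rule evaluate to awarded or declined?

Awarded

Atomic conditions:
  academic standing ∈ {good, warning}: good is in the set → true
  expected family contribution ≥ 40681 USD: 11296 ≥ 40681 is false
  essays submitted ≥ 2: 3 ≥ 2 is true
  household dependents > 3: 7 > 3 is true
  NOT enrolled full-time: no → true
  NOT FAFSA on file: yes → false
  GPA ≥ 1.55: 3.12 ≥ 1.55 is true
  leadership role held: no → false
  renewal applicant: no → false
  credits completed ≥ 150: 58 ≥ 150 is false
  NOT state resident: no → true
  declared major ∈ {biology, business, education}: education is in the set → true
  essays submitted < 3: 3 < 3 is false
Combine:
[1.1] true OR false OR true = true
[1.2.2] true OR false = true
[1.2] true AND true = true
[1] true AND true = true
[2.1.2.1] false AND false = false
[2.1.2] NOT false = true
[2.1] true → true = true
[2.2.1.1] false → true (antecedent false ⇒ implication holds) = true
[2.2.1.2] true AND false = false
[2.2.1] true AND false = false
[2.2] NOT false = true
[2] true → true = true
[root] true AND true = true
Overall: true → awarded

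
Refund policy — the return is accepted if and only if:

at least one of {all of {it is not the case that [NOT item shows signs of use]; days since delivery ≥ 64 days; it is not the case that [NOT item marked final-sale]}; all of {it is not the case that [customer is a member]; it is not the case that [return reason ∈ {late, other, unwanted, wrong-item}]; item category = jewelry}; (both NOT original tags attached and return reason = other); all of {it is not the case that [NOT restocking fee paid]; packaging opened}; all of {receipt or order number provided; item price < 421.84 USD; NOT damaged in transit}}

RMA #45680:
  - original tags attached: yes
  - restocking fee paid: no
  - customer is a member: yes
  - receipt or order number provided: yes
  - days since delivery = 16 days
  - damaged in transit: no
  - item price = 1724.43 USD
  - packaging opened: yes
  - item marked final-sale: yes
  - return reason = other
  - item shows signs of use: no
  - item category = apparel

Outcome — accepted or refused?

Refused

Atomic conditions:
  NOT item shows signs of use: no → true
  days since delivery ≥ 64 days: 16 ≥ 64 is false
  NOT item marked final-sale: yes → false
  customer is a member: yes → true
  return reason ∈ {late, other, unwanted, wrong-item}: other is in the set → true
  item category = jewelry: apparel == jewelry is false
  NOT original tags attached: yes → false
  return reason = other: other == other is true
  NOT restocking fee paid: no → true
  packaging opened: yes → true
  receipt or order number provided: yes → true
  item price < 421.84 USD: 1724.43 < 421.84 is false
  NOT damaged in transit: no → true
Combine:
[1.1] NOT true = false
[1.3] NOT false = true
[1] false AND false AND true = false
[2.1] NOT true = false
[2.2] NOT true = false
[2] false AND false AND false = false
[3] false AND true = false
[4.1] NOT true = false
[4] false AND true = false
[5] true AND false AND true = false
[root] false OR false OR false OR false OR false = false
Overall: false → refused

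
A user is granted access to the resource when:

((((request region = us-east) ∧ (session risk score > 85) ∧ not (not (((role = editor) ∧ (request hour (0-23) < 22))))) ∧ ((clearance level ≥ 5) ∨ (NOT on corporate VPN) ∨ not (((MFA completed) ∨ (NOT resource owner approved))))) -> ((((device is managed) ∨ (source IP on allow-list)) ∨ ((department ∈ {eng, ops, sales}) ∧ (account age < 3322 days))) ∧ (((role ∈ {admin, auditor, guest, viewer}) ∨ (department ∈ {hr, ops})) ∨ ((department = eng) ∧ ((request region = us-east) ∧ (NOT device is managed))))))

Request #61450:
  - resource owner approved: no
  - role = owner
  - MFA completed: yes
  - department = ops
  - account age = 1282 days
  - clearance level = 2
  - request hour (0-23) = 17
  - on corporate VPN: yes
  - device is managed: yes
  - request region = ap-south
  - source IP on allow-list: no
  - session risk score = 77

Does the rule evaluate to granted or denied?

Atomic conditions:
  request region = us-east: ap-south == us-east is false
  session risk score > 85: 77 > 85 is false
  role = editor: owner == editor is false
  request hour (0-23) < 22: 17 < 22 is true
  clearance level ≥ 5: 2 ≥ 5 is false
  NOT on corporate VPN: yes → false
  MFA completed: yes → true
  NOT resource owner approved: no → true
  device is managed: yes → true
  source IP on allow-list: no → false
  department ∈ {eng, ops, sales}: ops is in the set → true
  account age < 3322 days: 1282 < 3322 is true
  role ∈ {admin, auditor, guest, viewer}: owner is not in the set → false
  department ∈ {hr, ops}: ops is in the set → true
  department = eng: ops == eng is false
  NOT device is managed: yes → false
Combine:
[1.1.3.1.1] false AND true = false
[1.1.3.1] NOT false = true
[1.1.3] NOT true = false
[1.1] false AND false AND false = false
[1.2.3.1] true OR true = true
[1.2.3] NOT true = false
[1.2] false OR false OR false = false
[1] false AND false = false
[2.1.1] true OR false = true
[2.1.2] true AND true = true
[2.1] true OR true = true
[2.2.1] false OR true = true
[2.2.2.2] false AND false = false
[2.2.2] false AND false = false
[2.2] true OR false = true
[2] true AND true = true
[root] false → true (antecedent false ⇒ implication holds) = true
Overall: true → granted

Granted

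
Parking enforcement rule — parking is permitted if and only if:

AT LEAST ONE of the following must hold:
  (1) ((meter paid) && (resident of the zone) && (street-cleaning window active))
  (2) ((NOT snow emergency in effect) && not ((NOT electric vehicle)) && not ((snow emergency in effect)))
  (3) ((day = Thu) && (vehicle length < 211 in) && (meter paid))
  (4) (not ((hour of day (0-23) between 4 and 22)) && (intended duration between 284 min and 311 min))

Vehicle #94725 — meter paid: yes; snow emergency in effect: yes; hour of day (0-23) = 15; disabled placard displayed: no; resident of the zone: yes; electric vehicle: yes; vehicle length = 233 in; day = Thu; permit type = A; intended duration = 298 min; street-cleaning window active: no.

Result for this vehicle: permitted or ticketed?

Atomic conditions:
  meter paid: yes → true
  resident of the zone: yes → true
  street-cleaning window active: no → false
  NOT snow emergency in effect: yes → false
  NOT electric vehicle: yes → false
  snow emergency in effect: yes → true
  day = Thu: Thu == Thu is true
  vehicle length < 211 in: 233 < 211 is false
  hour of day (0-23) between 4 and 22: 15 in [4, 22] is true
  intended duration between 284 min and 311 min: 298 in [284, 311] is true
Combine:
[1] true AND true AND false = false
[2.2] NOT false = true
[2.3] NOT true = false
[2] false AND true AND false = false
[3] true AND false AND true = false
[4.1] NOT true = false
[4] false AND true = false
[root] false OR false OR false OR false = false
Overall: false → ticketed

Ticketed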